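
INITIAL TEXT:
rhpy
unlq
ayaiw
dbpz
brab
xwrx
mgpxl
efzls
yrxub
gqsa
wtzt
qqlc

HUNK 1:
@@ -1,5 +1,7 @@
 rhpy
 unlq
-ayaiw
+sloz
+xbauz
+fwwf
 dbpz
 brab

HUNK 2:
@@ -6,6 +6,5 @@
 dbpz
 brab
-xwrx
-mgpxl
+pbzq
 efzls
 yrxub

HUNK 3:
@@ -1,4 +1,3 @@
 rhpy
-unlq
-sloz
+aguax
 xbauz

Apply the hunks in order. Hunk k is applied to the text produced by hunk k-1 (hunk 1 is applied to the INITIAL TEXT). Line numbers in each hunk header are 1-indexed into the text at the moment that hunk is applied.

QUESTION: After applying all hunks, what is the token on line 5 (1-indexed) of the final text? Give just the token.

Hunk 1: at line 1 remove [ayaiw] add [sloz,xbauz,fwwf] -> 14 lines: rhpy unlq sloz xbauz fwwf dbpz brab xwrx mgpxl efzls yrxub gqsa wtzt qqlc
Hunk 2: at line 6 remove [xwrx,mgpxl] add [pbzq] -> 13 lines: rhpy unlq sloz xbauz fwwf dbpz brab pbzq efzls yrxub gqsa wtzt qqlc
Hunk 3: at line 1 remove [unlq,sloz] add [aguax] -> 12 lines: rhpy aguax xbauz fwwf dbpz brab pbzq efzls yrxub gqsa wtzt qqlc
Final line 5: dbpz

Answer: dbpz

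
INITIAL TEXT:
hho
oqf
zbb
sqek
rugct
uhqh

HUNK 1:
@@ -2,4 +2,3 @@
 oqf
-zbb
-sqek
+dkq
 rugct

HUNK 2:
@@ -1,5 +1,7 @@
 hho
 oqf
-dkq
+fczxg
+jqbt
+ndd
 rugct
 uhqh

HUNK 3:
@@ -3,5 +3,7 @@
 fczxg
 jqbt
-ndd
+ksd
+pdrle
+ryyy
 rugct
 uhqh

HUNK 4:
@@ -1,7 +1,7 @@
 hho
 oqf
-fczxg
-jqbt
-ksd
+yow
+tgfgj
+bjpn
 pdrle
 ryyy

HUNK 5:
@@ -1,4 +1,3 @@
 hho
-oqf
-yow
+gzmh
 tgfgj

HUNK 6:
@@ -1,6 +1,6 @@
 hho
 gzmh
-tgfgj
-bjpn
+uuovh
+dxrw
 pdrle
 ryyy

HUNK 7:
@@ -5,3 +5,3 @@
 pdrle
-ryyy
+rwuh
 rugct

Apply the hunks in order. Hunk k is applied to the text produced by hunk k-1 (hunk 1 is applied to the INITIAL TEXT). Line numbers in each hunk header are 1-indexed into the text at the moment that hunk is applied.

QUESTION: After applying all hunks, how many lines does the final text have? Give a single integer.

Hunk 1: at line 2 remove [zbb,sqek] add [dkq] -> 5 lines: hho oqf dkq rugct uhqh
Hunk 2: at line 1 remove [dkq] add [fczxg,jqbt,ndd] -> 7 lines: hho oqf fczxg jqbt ndd rugct uhqh
Hunk 3: at line 3 remove [ndd] add [ksd,pdrle,ryyy] -> 9 lines: hho oqf fczxg jqbt ksd pdrle ryyy rugct uhqh
Hunk 4: at line 1 remove [fczxg,jqbt,ksd] add [yow,tgfgj,bjpn] -> 9 lines: hho oqf yow tgfgj bjpn pdrle ryyy rugct uhqh
Hunk 5: at line 1 remove [oqf,yow] add [gzmh] -> 8 lines: hho gzmh tgfgj bjpn pdrle ryyy rugct uhqh
Hunk 6: at line 1 remove [tgfgj,bjpn] add [uuovh,dxrw] -> 8 lines: hho gzmh uuovh dxrw pdrle ryyy rugct uhqh
Hunk 7: at line 5 remove [ryyy] add [rwuh] -> 8 lines: hho gzmh uuovh dxrw pdrle rwuh rugct uhqh
Final line count: 8

Answer: 8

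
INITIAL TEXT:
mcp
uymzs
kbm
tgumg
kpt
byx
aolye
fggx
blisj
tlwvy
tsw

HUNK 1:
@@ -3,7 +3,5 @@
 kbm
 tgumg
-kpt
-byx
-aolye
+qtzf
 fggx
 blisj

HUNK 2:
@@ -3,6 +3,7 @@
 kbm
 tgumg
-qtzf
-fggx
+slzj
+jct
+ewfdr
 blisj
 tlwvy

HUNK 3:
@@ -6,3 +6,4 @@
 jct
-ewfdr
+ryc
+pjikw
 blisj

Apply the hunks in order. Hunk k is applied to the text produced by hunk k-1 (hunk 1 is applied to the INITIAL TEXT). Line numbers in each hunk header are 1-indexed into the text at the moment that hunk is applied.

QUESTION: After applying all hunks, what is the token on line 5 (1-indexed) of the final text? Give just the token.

Hunk 1: at line 3 remove [kpt,byx,aolye] add [qtzf] -> 9 lines: mcp uymzs kbm tgumg qtzf fggx blisj tlwvy tsw
Hunk 2: at line 3 remove [qtzf,fggx] add [slzj,jct,ewfdr] -> 10 lines: mcp uymzs kbm tgumg slzj jct ewfdr blisj tlwvy tsw
Hunk 3: at line 6 remove [ewfdr] add [ryc,pjikw] -> 11 lines: mcp uymzs kbm tgumg slzj jct ryc pjikw blisj tlwvy tsw
Final line 5: slzj

Answer: slzj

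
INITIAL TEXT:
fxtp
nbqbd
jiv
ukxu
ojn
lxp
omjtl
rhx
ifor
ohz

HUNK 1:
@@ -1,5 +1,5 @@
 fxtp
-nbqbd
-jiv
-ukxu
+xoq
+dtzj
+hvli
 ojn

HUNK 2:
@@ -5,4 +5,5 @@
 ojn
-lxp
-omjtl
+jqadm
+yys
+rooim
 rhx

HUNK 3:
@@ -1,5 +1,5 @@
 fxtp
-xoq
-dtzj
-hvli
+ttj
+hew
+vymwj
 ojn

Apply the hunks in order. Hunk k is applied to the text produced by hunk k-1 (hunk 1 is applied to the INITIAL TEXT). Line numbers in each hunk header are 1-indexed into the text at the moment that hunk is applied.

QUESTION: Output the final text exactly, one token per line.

Answer: fxtp
ttj
hew
vymwj
ojn
jqadm
yys
rooim
rhx
ifor
ohz

Derivation:
Hunk 1: at line 1 remove [nbqbd,jiv,ukxu] add [xoq,dtzj,hvli] -> 10 lines: fxtp xoq dtzj hvli ojn lxp omjtl rhx ifor ohz
Hunk 2: at line 5 remove [lxp,omjtl] add [jqadm,yys,rooim] -> 11 lines: fxtp xoq dtzj hvli ojn jqadm yys rooim rhx ifor ohz
Hunk 3: at line 1 remove [xoq,dtzj,hvli] add [ttj,hew,vymwj] -> 11 lines: fxtp ttj hew vymwj ojn jqadm yys rooim rhx ifor ohz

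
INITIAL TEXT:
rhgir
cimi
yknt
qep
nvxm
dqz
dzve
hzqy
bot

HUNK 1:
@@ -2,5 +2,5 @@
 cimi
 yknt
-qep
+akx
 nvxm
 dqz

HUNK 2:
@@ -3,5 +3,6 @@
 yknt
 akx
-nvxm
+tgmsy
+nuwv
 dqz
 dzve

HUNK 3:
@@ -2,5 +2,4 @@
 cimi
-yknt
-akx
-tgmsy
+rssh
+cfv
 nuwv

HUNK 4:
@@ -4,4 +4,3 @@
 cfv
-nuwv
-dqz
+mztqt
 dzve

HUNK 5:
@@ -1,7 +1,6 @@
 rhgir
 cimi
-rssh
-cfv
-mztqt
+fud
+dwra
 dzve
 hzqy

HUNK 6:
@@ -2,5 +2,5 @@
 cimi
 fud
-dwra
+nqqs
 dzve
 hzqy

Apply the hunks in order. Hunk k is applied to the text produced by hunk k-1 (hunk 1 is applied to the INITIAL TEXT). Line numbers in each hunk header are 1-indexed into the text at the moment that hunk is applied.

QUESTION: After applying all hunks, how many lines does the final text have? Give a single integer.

Hunk 1: at line 2 remove [qep] add [akx] -> 9 lines: rhgir cimi yknt akx nvxm dqz dzve hzqy bot
Hunk 2: at line 3 remove [nvxm] add [tgmsy,nuwv] -> 10 lines: rhgir cimi yknt akx tgmsy nuwv dqz dzve hzqy bot
Hunk 3: at line 2 remove [yknt,akx,tgmsy] add [rssh,cfv] -> 9 lines: rhgir cimi rssh cfv nuwv dqz dzve hzqy bot
Hunk 4: at line 4 remove [nuwv,dqz] add [mztqt] -> 8 lines: rhgir cimi rssh cfv mztqt dzve hzqy bot
Hunk 5: at line 1 remove [rssh,cfv,mztqt] add [fud,dwra] -> 7 lines: rhgir cimi fud dwra dzve hzqy bot
Hunk 6: at line 2 remove [dwra] add [nqqs] -> 7 lines: rhgir cimi fud nqqs dzve hzqy bot
Final line count: 7

Answer: 7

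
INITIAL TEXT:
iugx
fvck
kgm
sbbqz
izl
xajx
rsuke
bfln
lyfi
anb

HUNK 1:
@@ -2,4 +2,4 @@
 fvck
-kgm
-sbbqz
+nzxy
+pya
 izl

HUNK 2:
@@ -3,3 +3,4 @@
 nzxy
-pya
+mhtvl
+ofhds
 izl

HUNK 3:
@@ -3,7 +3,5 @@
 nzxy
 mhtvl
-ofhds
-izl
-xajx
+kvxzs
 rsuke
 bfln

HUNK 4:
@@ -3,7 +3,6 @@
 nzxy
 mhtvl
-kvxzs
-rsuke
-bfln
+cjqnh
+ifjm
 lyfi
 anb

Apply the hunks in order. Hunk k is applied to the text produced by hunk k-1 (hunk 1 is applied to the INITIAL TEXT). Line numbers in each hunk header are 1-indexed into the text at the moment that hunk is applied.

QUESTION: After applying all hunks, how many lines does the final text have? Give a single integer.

Hunk 1: at line 2 remove [kgm,sbbqz] add [nzxy,pya] -> 10 lines: iugx fvck nzxy pya izl xajx rsuke bfln lyfi anb
Hunk 2: at line 3 remove [pya] add [mhtvl,ofhds] -> 11 lines: iugx fvck nzxy mhtvl ofhds izl xajx rsuke bfln lyfi anb
Hunk 3: at line 3 remove [ofhds,izl,xajx] add [kvxzs] -> 9 lines: iugx fvck nzxy mhtvl kvxzs rsuke bfln lyfi anb
Hunk 4: at line 3 remove [kvxzs,rsuke,bfln] add [cjqnh,ifjm] -> 8 lines: iugx fvck nzxy mhtvl cjqnh ifjm lyfi anb
Final line count: 8

Answer: 8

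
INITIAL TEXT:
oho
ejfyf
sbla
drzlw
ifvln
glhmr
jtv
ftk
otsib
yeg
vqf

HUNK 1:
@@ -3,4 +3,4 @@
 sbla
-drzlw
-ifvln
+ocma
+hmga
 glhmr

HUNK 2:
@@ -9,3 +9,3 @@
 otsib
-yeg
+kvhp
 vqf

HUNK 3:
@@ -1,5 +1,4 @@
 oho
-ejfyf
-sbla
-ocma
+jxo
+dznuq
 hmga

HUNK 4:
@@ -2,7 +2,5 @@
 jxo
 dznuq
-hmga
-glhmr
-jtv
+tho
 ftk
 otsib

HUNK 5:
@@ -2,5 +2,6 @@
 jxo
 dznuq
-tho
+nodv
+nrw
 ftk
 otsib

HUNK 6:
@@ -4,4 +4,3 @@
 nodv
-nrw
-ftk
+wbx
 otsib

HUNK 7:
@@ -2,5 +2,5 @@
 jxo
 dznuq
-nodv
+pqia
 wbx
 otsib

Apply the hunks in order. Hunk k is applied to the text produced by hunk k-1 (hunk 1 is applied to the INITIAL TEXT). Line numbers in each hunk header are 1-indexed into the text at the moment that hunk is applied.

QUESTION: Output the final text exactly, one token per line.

Hunk 1: at line 3 remove [drzlw,ifvln] add [ocma,hmga] -> 11 lines: oho ejfyf sbla ocma hmga glhmr jtv ftk otsib yeg vqf
Hunk 2: at line 9 remove [yeg] add [kvhp] -> 11 lines: oho ejfyf sbla ocma hmga glhmr jtv ftk otsib kvhp vqf
Hunk 3: at line 1 remove [ejfyf,sbla,ocma] add [jxo,dznuq] -> 10 lines: oho jxo dznuq hmga glhmr jtv ftk otsib kvhp vqf
Hunk 4: at line 2 remove [hmga,glhmr,jtv] add [tho] -> 8 lines: oho jxo dznuq tho ftk otsib kvhp vqf
Hunk 5: at line 2 remove [tho] add [nodv,nrw] -> 9 lines: oho jxo dznuq nodv nrw ftk otsib kvhp vqf
Hunk 6: at line 4 remove [nrw,ftk] add [wbx] -> 8 lines: oho jxo dznuq nodv wbx otsib kvhp vqf
Hunk 7: at line 2 remove [nodv] add [pqia] -> 8 lines: oho jxo dznuq pqia wbx otsib kvhp vqf

Answer: oho
jxo
dznuq
pqia
wbx
otsib
kvhp
vqf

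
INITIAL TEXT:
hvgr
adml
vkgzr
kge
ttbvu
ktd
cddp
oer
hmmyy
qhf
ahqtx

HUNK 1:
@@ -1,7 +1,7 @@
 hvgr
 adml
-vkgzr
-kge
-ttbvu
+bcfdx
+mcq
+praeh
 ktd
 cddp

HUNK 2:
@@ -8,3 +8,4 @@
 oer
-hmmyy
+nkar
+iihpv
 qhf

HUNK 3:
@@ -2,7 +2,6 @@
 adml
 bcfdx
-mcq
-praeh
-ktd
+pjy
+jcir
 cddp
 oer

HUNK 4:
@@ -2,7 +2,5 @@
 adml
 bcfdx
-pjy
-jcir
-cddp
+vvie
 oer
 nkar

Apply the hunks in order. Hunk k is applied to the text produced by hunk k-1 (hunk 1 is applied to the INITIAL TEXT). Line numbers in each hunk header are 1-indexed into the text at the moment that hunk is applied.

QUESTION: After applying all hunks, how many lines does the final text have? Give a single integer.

Answer: 9

Derivation:
Hunk 1: at line 1 remove [vkgzr,kge,ttbvu] add [bcfdx,mcq,praeh] -> 11 lines: hvgr adml bcfdx mcq praeh ktd cddp oer hmmyy qhf ahqtx
Hunk 2: at line 8 remove [hmmyy] add [nkar,iihpv] -> 12 lines: hvgr adml bcfdx mcq praeh ktd cddp oer nkar iihpv qhf ahqtx
Hunk 3: at line 2 remove [mcq,praeh,ktd] add [pjy,jcir] -> 11 lines: hvgr adml bcfdx pjy jcir cddp oer nkar iihpv qhf ahqtx
Hunk 4: at line 2 remove [pjy,jcir,cddp] add [vvie] -> 9 lines: hvgr adml bcfdx vvie oer nkar iihpv qhf ahqtx
Final line count: 9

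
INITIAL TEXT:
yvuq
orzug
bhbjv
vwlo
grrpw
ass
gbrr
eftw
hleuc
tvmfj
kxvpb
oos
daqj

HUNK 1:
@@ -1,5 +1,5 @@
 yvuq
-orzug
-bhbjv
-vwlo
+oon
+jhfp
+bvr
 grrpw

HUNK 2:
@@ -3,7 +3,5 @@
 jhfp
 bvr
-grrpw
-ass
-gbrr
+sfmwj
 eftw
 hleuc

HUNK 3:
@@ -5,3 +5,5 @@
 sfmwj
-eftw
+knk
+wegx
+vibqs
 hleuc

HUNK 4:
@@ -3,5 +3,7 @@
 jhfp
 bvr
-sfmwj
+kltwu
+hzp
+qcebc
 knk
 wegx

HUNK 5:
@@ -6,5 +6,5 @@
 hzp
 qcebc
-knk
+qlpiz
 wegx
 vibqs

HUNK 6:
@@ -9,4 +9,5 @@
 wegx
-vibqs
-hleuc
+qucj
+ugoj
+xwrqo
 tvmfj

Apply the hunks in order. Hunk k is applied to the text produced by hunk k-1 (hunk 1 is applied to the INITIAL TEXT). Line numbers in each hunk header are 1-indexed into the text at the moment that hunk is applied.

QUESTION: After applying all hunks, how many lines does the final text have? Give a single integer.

Hunk 1: at line 1 remove [orzug,bhbjv,vwlo] add [oon,jhfp,bvr] -> 13 lines: yvuq oon jhfp bvr grrpw ass gbrr eftw hleuc tvmfj kxvpb oos daqj
Hunk 2: at line 3 remove [grrpw,ass,gbrr] add [sfmwj] -> 11 lines: yvuq oon jhfp bvr sfmwj eftw hleuc tvmfj kxvpb oos daqj
Hunk 3: at line 5 remove [eftw] add [knk,wegx,vibqs] -> 13 lines: yvuq oon jhfp bvr sfmwj knk wegx vibqs hleuc tvmfj kxvpb oos daqj
Hunk 4: at line 3 remove [sfmwj] add [kltwu,hzp,qcebc] -> 15 lines: yvuq oon jhfp bvr kltwu hzp qcebc knk wegx vibqs hleuc tvmfj kxvpb oos daqj
Hunk 5: at line 6 remove [knk] add [qlpiz] -> 15 lines: yvuq oon jhfp bvr kltwu hzp qcebc qlpiz wegx vibqs hleuc tvmfj kxvpb oos daqj
Hunk 6: at line 9 remove [vibqs,hleuc] add [qucj,ugoj,xwrqo] -> 16 lines: yvuq oon jhfp bvr kltwu hzp qcebc qlpiz wegx qucj ugoj xwrqo tvmfj kxvpb oos daqj
Final line count: 16

Answer: 16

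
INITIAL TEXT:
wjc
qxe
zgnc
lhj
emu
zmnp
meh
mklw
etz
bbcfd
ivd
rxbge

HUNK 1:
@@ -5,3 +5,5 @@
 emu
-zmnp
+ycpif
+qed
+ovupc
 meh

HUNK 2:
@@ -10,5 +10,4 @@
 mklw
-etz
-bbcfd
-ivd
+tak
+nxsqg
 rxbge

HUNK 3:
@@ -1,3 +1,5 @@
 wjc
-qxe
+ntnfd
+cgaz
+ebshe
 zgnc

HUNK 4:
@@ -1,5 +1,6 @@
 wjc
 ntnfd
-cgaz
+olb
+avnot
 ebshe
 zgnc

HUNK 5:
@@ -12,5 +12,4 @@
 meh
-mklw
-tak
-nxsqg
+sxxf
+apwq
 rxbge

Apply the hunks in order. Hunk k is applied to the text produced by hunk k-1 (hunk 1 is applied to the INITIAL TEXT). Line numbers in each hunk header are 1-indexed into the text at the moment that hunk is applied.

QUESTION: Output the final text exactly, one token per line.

Answer: wjc
ntnfd
olb
avnot
ebshe
zgnc
lhj
emu
ycpif
qed
ovupc
meh
sxxf
apwq
rxbge

Derivation:
Hunk 1: at line 5 remove [zmnp] add [ycpif,qed,ovupc] -> 14 lines: wjc qxe zgnc lhj emu ycpif qed ovupc meh mklw etz bbcfd ivd rxbge
Hunk 2: at line 10 remove [etz,bbcfd,ivd] add [tak,nxsqg] -> 13 lines: wjc qxe zgnc lhj emu ycpif qed ovupc meh mklw tak nxsqg rxbge
Hunk 3: at line 1 remove [qxe] add [ntnfd,cgaz,ebshe] -> 15 lines: wjc ntnfd cgaz ebshe zgnc lhj emu ycpif qed ovupc meh mklw tak nxsqg rxbge
Hunk 4: at line 1 remove [cgaz] add [olb,avnot] -> 16 lines: wjc ntnfd olb avnot ebshe zgnc lhj emu ycpif qed ovupc meh mklw tak nxsqg rxbge
Hunk 5: at line 12 remove [mklw,tak,nxsqg] add [sxxf,apwq] -> 15 lines: wjc ntnfd olb avnot ebshe zgnc lhj emu ycpif qed ovupc meh sxxf apwq rxbge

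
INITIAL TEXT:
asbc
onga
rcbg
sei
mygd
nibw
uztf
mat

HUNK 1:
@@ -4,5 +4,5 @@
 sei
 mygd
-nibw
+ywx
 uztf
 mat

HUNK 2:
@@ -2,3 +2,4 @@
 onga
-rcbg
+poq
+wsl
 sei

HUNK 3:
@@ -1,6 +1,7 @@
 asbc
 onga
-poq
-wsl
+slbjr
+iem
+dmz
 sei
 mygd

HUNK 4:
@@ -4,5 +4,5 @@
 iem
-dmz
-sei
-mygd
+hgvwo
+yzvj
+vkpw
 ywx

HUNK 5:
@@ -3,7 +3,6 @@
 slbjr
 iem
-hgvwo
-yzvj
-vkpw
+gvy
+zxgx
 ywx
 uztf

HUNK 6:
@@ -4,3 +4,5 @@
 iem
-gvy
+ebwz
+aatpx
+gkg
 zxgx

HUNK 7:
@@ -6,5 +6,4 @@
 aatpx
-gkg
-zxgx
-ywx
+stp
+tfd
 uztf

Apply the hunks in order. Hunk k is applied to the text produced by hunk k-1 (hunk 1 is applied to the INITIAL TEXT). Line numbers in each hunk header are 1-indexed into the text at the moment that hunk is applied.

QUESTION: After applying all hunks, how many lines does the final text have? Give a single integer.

Answer: 10

Derivation:
Hunk 1: at line 4 remove [nibw] add [ywx] -> 8 lines: asbc onga rcbg sei mygd ywx uztf mat
Hunk 2: at line 2 remove [rcbg] add [poq,wsl] -> 9 lines: asbc onga poq wsl sei mygd ywx uztf mat
Hunk 3: at line 1 remove [poq,wsl] add [slbjr,iem,dmz] -> 10 lines: asbc onga slbjr iem dmz sei mygd ywx uztf mat
Hunk 4: at line 4 remove [dmz,sei,mygd] add [hgvwo,yzvj,vkpw] -> 10 lines: asbc onga slbjr iem hgvwo yzvj vkpw ywx uztf mat
Hunk 5: at line 3 remove [hgvwo,yzvj,vkpw] add [gvy,zxgx] -> 9 lines: asbc onga slbjr iem gvy zxgx ywx uztf mat
Hunk 6: at line 4 remove [gvy] add [ebwz,aatpx,gkg] -> 11 lines: asbc onga slbjr iem ebwz aatpx gkg zxgx ywx uztf mat
Hunk 7: at line 6 remove [gkg,zxgx,ywx] add [stp,tfd] -> 10 lines: asbc onga slbjr iem ebwz aatpx stp tfd uztf mat
Final line count: 10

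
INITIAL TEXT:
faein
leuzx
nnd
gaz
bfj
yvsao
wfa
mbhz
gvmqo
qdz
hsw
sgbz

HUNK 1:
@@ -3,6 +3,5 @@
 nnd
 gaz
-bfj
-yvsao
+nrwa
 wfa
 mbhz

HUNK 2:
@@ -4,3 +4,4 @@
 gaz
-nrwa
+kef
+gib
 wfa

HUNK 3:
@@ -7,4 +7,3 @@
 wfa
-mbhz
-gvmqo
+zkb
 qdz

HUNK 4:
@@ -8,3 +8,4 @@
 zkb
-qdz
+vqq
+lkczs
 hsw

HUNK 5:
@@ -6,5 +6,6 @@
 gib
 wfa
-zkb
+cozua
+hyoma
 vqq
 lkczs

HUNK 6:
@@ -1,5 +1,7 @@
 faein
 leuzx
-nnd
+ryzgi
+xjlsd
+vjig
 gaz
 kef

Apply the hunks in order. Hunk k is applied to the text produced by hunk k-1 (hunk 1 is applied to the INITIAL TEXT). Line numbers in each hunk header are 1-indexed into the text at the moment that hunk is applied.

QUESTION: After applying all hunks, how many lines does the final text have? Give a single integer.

Hunk 1: at line 3 remove [bfj,yvsao] add [nrwa] -> 11 lines: faein leuzx nnd gaz nrwa wfa mbhz gvmqo qdz hsw sgbz
Hunk 2: at line 4 remove [nrwa] add [kef,gib] -> 12 lines: faein leuzx nnd gaz kef gib wfa mbhz gvmqo qdz hsw sgbz
Hunk 3: at line 7 remove [mbhz,gvmqo] add [zkb] -> 11 lines: faein leuzx nnd gaz kef gib wfa zkb qdz hsw sgbz
Hunk 4: at line 8 remove [qdz] add [vqq,lkczs] -> 12 lines: faein leuzx nnd gaz kef gib wfa zkb vqq lkczs hsw sgbz
Hunk 5: at line 6 remove [zkb] add [cozua,hyoma] -> 13 lines: faein leuzx nnd gaz kef gib wfa cozua hyoma vqq lkczs hsw sgbz
Hunk 6: at line 1 remove [nnd] add [ryzgi,xjlsd,vjig] -> 15 lines: faein leuzx ryzgi xjlsd vjig gaz kef gib wfa cozua hyoma vqq lkczs hsw sgbz
Final line count: 15

Answer: 15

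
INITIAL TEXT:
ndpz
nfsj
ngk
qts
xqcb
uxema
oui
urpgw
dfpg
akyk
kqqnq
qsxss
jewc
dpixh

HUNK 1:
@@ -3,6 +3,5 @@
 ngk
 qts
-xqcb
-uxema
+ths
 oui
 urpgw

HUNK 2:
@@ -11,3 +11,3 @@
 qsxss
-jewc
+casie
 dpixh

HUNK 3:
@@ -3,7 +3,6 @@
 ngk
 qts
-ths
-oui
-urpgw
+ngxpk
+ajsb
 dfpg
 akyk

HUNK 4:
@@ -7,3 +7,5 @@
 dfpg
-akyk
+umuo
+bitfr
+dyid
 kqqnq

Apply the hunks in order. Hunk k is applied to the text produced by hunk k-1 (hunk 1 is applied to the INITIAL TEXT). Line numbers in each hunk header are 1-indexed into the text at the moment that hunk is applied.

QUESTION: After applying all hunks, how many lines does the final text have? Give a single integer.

Answer: 14

Derivation:
Hunk 1: at line 3 remove [xqcb,uxema] add [ths] -> 13 lines: ndpz nfsj ngk qts ths oui urpgw dfpg akyk kqqnq qsxss jewc dpixh
Hunk 2: at line 11 remove [jewc] add [casie] -> 13 lines: ndpz nfsj ngk qts ths oui urpgw dfpg akyk kqqnq qsxss casie dpixh
Hunk 3: at line 3 remove [ths,oui,urpgw] add [ngxpk,ajsb] -> 12 lines: ndpz nfsj ngk qts ngxpk ajsb dfpg akyk kqqnq qsxss casie dpixh
Hunk 4: at line 7 remove [akyk] add [umuo,bitfr,dyid] -> 14 lines: ndpz nfsj ngk qts ngxpk ajsb dfpg umuo bitfr dyid kqqnq qsxss casie dpixh
Final line count: 14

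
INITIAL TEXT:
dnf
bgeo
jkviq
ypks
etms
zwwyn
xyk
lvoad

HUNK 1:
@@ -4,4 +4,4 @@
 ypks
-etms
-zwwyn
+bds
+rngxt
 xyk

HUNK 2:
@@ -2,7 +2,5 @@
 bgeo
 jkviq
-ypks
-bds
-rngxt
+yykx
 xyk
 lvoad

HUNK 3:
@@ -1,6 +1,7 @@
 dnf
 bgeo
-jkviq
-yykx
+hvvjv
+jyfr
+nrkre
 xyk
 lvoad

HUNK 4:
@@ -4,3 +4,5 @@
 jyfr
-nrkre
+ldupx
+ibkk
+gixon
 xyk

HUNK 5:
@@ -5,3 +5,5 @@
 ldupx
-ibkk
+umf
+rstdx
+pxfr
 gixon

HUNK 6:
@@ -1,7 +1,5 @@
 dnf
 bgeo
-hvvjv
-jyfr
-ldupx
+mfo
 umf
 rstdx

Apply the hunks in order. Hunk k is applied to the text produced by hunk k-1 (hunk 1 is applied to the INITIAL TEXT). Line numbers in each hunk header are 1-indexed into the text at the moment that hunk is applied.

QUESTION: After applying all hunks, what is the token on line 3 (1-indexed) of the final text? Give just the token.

Hunk 1: at line 4 remove [etms,zwwyn] add [bds,rngxt] -> 8 lines: dnf bgeo jkviq ypks bds rngxt xyk lvoad
Hunk 2: at line 2 remove [ypks,bds,rngxt] add [yykx] -> 6 lines: dnf bgeo jkviq yykx xyk lvoad
Hunk 3: at line 1 remove [jkviq,yykx] add [hvvjv,jyfr,nrkre] -> 7 lines: dnf bgeo hvvjv jyfr nrkre xyk lvoad
Hunk 4: at line 4 remove [nrkre] add [ldupx,ibkk,gixon] -> 9 lines: dnf bgeo hvvjv jyfr ldupx ibkk gixon xyk lvoad
Hunk 5: at line 5 remove [ibkk] add [umf,rstdx,pxfr] -> 11 lines: dnf bgeo hvvjv jyfr ldupx umf rstdx pxfr gixon xyk lvoad
Hunk 6: at line 1 remove [hvvjv,jyfr,ldupx] add [mfo] -> 9 lines: dnf bgeo mfo umf rstdx pxfr gixon xyk lvoad
Final line 3: mfo

Answer: mfo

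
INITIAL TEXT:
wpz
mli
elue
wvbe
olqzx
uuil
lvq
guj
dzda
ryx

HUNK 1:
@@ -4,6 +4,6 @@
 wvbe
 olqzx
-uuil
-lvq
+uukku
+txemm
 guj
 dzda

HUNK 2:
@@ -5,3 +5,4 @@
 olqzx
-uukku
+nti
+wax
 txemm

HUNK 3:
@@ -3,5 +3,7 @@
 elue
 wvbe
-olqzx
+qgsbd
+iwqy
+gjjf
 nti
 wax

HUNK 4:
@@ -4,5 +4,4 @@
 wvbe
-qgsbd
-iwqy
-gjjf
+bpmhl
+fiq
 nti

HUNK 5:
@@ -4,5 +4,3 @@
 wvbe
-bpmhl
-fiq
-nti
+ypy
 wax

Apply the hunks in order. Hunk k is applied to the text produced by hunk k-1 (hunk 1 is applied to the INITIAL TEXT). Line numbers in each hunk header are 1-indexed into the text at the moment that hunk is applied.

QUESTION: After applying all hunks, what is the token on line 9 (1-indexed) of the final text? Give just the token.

Answer: dzda

Derivation:
Hunk 1: at line 4 remove [uuil,lvq] add [uukku,txemm] -> 10 lines: wpz mli elue wvbe olqzx uukku txemm guj dzda ryx
Hunk 2: at line 5 remove [uukku] add [nti,wax] -> 11 lines: wpz mli elue wvbe olqzx nti wax txemm guj dzda ryx
Hunk 3: at line 3 remove [olqzx] add [qgsbd,iwqy,gjjf] -> 13 lines: wpz mli elue wvbe qgsbd iwqy gjjf nti wax txemm guj dzda ryx
Hunk 4: at line 4 remove [qgsbd,iwqy,gjjf] add [bpmhl,fiq] -> 12 lines: wpz mli elue wvbe bpmhl fiq nti wax txemm guj dzda ryx
Hunk 5: at line 4 remove [bpmhl,fiq,nti] add [ypy] -> 10 lines: wpz mli elue wvbe ypy wax txemm guj dzda ryx
Final line 9: dzda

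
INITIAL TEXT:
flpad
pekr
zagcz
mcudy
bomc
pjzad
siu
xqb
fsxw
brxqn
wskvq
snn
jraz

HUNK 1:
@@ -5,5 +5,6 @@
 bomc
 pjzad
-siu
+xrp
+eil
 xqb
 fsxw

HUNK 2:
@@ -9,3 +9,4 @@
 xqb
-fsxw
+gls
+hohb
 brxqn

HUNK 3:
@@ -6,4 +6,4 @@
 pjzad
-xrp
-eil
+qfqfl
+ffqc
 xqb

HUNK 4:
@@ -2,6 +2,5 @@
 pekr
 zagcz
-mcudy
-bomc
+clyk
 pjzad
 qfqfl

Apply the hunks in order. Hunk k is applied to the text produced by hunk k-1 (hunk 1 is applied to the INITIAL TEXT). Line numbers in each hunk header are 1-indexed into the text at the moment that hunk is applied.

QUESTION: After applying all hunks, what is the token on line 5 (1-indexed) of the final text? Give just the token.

Answer: pjzad

Derivation:
Hunk 1: at line 5 remove [siu] add [xrp,eil] -> 14 lines: flpad pekr zagcz mcudy bomc pjzad xrp eil xqb fsxw brxqn wskvq snn jraz
Hunk 2: at line 9 remove [fsxw] add [gls,hohb] -> 15 lines: flpad pekr zagcz mcudy bomc pjzad xrp eil xqb gls hohb brxqn wskvq snn jraz
Hunk 3: at line 6 remove [xrp,eil] add [qfqfl,ffqc] -> 15 lines: flpad pekr zagcz mcudy bomc pjzad qfqfl ffqc xqb gls hohb brxqn wskvq snn jraz
Hunk 4: at line 2 remove [mcudy,bomc] add [clyk] -> 14 lines: flpad pekr zagcz clyk pjzad qfqfl ffqc xqb gls hohb brxqn wskvq snn jraz
Final line 5: pjzad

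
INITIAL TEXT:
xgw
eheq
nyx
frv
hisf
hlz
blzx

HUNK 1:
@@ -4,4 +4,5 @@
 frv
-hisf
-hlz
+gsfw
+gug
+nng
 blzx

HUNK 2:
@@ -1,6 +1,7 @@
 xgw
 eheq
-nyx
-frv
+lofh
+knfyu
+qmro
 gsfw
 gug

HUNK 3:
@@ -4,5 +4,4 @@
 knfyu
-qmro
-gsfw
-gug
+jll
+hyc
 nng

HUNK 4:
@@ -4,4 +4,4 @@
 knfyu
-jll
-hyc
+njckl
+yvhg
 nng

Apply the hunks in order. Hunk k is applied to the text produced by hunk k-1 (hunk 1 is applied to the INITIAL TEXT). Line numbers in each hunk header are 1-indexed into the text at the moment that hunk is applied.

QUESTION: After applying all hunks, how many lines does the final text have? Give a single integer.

Hunk 1: at line 4 remove [hisf,hlz] add [gsfw,gug,nng] -> 8 lines: xgw eheq nyx frv gsfw gug nng blzx
Hunk 2: at line 1 remove [nyx,frv] add [lofh,knfyu,qmro] -> 9 lines: xgw eheq lofh knfyu qmro gsfw gug nng blzx
Hunk 3: at line 4 remove [qmro,gsfw,gug] add [jll,hyc] -> 8 lines: xgw eheq lofh knfyu jll hyc nng blzx
Hunk 4: at line 4 remove [jll,hyc] add [njckl,yvhg] -> 8 lines: xgw eheq lofh knfyu njckl yvhg nng blzx
Final line count: 8

Answer: 8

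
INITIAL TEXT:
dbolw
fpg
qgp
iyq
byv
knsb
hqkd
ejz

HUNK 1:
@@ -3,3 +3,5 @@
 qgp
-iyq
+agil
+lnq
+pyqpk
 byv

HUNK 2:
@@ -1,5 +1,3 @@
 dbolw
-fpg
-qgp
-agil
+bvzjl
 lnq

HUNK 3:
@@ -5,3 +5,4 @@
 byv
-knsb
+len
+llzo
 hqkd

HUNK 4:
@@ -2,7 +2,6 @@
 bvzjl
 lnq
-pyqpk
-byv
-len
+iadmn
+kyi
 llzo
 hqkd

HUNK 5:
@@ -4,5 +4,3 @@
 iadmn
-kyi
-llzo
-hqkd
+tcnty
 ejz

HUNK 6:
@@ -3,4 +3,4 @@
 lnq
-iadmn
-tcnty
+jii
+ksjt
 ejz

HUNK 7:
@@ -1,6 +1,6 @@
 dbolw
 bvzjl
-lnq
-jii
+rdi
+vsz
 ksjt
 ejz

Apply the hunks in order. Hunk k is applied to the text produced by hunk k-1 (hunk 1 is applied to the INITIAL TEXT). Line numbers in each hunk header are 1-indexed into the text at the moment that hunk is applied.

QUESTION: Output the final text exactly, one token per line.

Hunk 1: at line 3 remove [iyq] add [agil,lnq,pyqpk] -> 10 lines: dbolw fpg qgp agil lnq pyqpk byv knsb hqkd ejz
Hunk 2: at line 1 remove [fpg,qgp,agil] add [bvzjl] -> 8 lines: dbolw bvzjl lnq pyqpk byv knsb hqkd ejz
Hunk 3: at line 5 remove [knsb] add [len,llzo] -> 9 lines: dbolw bvzjl lnq pyqpk byv len llzo hqkd ejz
Hunk 4: at line 2 remove [pyqpk,byv,len] add [iadmn,kyi] -> 8 lines: dbolw bvzjl lnq iadmn kyi llzo hqkd ejz
Hunk 5: at line 4 remove [kyi,llzo,hqkd] add [tcnty] -> 6 lines: dbolw bvzjl lnq iadmn tcnty ejz
Hunk 6: at line 3 remove [iadmn,tcnty] add [jii,ksjt] -> 6 lines: dbolw bvzjl lnq jii ksjt ejz
Hunk 7: at line 1 remove [lnq,jii] add [rdi,vsz] -> 6 lines: dbolw bvzjl rdi vsz ksjt ejz

Answer: dbolw
bvzjl
rdi
vsz
ksjt
ejz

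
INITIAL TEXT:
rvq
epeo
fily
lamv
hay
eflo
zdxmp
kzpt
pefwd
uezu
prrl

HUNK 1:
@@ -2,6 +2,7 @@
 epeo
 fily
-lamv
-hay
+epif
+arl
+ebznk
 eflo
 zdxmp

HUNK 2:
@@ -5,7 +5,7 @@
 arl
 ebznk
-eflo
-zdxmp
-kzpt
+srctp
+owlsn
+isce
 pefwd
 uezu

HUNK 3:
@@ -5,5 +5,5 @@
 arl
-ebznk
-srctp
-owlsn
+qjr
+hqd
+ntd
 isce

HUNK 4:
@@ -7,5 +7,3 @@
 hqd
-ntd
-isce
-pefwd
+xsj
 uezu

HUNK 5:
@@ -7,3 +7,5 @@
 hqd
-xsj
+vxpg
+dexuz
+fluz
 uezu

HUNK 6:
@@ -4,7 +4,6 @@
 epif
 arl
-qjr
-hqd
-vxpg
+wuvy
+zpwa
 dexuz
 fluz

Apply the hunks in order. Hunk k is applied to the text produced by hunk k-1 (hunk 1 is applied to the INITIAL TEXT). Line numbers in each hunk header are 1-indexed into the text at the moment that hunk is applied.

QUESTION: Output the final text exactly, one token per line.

Answer: rvq
epeo
fily
epif
arl
wuvy
zpwa
dexuz
fluz
uezu
prrl

Derivation:
Hunk 1: at line 2 remove [lamv,hay] add [epif,arl,ebznk] -> 12 lines: rvq epeo fily epif arl ebznk eflo zdxmp kzpt pefwd uezu prrl
Hunk 2: at line 5 remove [eflo,zdxmp,kzpt] add [srctp,owlsn,isce] -> 12 lines: rvq epeo fily epif arl ebznk srctp owlsn isce pefwd uezu prrl
Hunk 3: at line 5 remove [ebznk,srctp,owlsn] add [qjr,hqd,ntd] -> 12 lines: rvq epeo fily epif arl qjr hqd ntd isce pefwd uezu prrl
Hunk 4: at line 7 remove [ntd,isce,pefwd] add [xsj] -> 10 lines: rvq epeo fily epif arl qjr hqd xsj uezu prrl
Hunk 5: at line 7 remove [xsj] add [vxpg,dexuz,fluz] -> 12 lines: rvq epeo fily epif arl qjr hqd vxpg dexuz fluz uezu prrl
Hunk 6: at line 4 remove [qjr,hqd,vxpg] add [wuvy,zpwa] -> 11 lines: rvq epeo fily epif arl wuvy zpwa dexuz fluz uezu prrl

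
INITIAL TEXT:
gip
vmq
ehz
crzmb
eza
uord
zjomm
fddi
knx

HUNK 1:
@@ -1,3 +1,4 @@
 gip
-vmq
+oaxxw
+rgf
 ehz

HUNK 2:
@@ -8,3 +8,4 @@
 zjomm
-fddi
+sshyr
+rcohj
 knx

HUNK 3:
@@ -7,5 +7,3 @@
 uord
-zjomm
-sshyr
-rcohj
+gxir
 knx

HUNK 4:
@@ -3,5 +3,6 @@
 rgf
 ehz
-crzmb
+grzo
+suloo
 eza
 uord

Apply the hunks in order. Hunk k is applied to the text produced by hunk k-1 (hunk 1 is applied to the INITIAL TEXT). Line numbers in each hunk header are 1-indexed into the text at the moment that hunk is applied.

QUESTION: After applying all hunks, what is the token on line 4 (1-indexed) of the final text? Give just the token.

Answer: ehz

Derivation:
Hunk 1: at line 1 remove [vmq] add [oaxxw,rgf] -> 10 lines: gip oaxxw rgf ehz crzmb eza uord zjomm fddi knx
Hunk 2: at line 8 remove [fddi] add [sshyr,rcohj] -> 11 lines: gip oaxxw rgf ehz crzmb eza uord zjomm sshyr rcohj knx
Hunk 3: at line 7 remove [zjomm,sshyr,rcohj] add [gxir] -> 9 lines: gip oaxxw rgf ehz crzmb eza uord gxir knx
Hunk 4: at line 3 remove [crzmb] add [grzo,suloo] -> 10 lines: gip oaxxw rgf ehz grzo suloo eza uord gxir knx
Final line 4: ehz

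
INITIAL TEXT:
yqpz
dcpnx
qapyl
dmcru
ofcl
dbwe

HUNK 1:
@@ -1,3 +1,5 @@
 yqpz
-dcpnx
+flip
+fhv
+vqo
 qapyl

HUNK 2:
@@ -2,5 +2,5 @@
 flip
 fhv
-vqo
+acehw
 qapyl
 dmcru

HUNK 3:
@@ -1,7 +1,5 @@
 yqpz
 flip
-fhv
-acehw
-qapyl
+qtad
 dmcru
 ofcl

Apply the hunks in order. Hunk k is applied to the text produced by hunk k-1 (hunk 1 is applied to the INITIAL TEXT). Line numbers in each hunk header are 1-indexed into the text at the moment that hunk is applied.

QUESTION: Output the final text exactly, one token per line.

Hunk 1: at line 1 remove [dcpnx] add [flip,fhv,vqo] -> 8 lines: yqpz flip fhv vqo qapyl dmcru ofcl dbwe
Hunk 2: at line 2 remove [vqo] add [acehw] -> 8 lines: yqpz flip fhv acehw qapyl dmcru ofcl dbwe
Hunk 3: at line 1 remove [fhv,acehw,qapyl] add [qtad] -> 6 lines: yqpz flip qtad dmcru ofcl dbwe

Answer: yqpz
flip
qtad
dmcru
ofcl
dbwe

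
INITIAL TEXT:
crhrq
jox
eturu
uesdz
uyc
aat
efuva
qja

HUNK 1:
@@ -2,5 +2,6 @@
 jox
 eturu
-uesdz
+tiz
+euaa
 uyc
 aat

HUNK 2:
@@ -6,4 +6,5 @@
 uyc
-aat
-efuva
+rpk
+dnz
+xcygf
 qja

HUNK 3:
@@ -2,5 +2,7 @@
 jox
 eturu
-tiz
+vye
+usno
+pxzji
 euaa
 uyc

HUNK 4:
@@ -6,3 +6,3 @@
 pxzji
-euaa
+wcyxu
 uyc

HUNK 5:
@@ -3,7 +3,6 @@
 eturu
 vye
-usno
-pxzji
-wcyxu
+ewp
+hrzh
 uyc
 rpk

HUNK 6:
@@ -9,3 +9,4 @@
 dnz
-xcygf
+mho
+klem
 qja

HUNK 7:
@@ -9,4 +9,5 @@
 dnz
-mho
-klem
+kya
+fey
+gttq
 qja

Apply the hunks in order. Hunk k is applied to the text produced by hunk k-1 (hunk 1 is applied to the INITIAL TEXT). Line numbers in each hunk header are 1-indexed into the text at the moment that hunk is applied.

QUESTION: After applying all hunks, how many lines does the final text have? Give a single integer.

Answer: 13

Derivation:
Hunk 1: at line 2 remove [uesdz] add [tiz,euaa] -> 9 lines: crhrq jox eturu tiz euaa uyc aat efuva qja
Hunk 2: at line 6 remove [aat,efuva] add [rpk,dnz,xcygf] -> 10 lines: crhrq jox eturu tiz euaa uyc rpk dnz xcygf qja
Hunk 3: at line 2 remove [tiz] add [vye,usno,pxzji] -> 12 lines: crhrq jox eturu vye usno pxzji euaa uyc rpk dnz xcygf qja
Hunk 4: at line 6 remove [euaa] add [wcyxu] -> 12 lines: crhrq jox eturu vye usno pxzji wcyxu uyc rpk dnz xcygf qja
Hunk 5: at line 3 remove [usno,pxzji,wcyxu] add [ewp,hrzh] -> 11 lines: crhrq jox eturu vye ewp hrzh uyc rpk dnz xcygf qja
Hunk 6: at line 9 remove [xcygf] add [mho,klem] -> 12 lines: crhrq jox eturu vye ewp hrzh uyc rpk dnz mho klem qja
Hunk 7: at line 9 remove [mho,klem] add [kya,fey,gttq] -> 13 lines: crhrq jox eturu vye ewp hrzh uyc rpk dnz kya fey gttq qja
Final line count: 13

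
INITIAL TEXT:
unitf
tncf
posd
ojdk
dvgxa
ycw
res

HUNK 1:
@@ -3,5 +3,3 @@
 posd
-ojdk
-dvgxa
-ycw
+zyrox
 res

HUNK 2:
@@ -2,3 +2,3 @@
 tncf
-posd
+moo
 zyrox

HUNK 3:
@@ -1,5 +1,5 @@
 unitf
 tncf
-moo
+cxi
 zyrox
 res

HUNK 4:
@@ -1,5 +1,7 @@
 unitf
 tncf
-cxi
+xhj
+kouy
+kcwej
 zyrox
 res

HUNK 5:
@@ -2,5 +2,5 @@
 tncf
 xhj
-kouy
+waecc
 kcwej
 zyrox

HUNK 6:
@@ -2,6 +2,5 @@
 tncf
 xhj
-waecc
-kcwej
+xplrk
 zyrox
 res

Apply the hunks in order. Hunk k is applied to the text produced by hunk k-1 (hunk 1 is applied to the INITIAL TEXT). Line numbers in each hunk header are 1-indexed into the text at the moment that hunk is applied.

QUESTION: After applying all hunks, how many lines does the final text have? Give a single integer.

Answer: 6

Derivation:
Hunk 1: at line 3 remove [ojdk,dvgxa,ycw] add [zyrox] -> 5 lines: unitf tncf posd zyrox res
Hunk 2: at line 2 remove [posd] add [moo] -> 5 lines: unitf tncf moo zyrox res
Hunk 3: at line 1 remove [moo] add [cxi] -> 5 lines: unitf tncf cxi zyrox res
Hunk 4: at line 1 remove [cxi] add [xhj,kouy,kcwej] -> 7 lines: unitf tncf xhj kouy kcwej zyrox res
Hunk 5: at line 2 remove [kouy] add [waecc] -> 7 lines: unitf tncf xhj waecc kcwej zyrox res
Hunk 6: at line 2 remove [waecc,kcwej] add [xplrk] -> 6 lines: unitf tncf xhj xplrk zyrox res
Final line count: 6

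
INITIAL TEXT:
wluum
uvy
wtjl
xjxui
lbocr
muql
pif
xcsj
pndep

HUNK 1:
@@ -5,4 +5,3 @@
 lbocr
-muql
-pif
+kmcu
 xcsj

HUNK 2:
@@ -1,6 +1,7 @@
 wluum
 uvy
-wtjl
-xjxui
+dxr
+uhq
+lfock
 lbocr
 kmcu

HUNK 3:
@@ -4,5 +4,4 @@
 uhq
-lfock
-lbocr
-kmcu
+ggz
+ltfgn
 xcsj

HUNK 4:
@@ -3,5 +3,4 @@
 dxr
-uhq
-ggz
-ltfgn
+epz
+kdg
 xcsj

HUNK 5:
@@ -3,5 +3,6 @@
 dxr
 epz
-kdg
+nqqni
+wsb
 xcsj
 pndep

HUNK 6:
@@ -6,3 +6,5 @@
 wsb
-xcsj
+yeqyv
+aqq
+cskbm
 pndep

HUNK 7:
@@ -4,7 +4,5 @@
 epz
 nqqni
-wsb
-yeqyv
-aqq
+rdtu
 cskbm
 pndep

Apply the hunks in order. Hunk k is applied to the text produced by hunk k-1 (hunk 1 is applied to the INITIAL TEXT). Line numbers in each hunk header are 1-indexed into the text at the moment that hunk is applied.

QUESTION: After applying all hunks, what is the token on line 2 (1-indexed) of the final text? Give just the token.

Answer: uvy

Derivation:
Hunk 1: at line 5 remove [muql,pif] add [kmcu] -> 8 lines: wluum uvy wtjl xjxui lbocr kmcu xcsj pndep
Hunk 2: at line 1 remove [wtjl,xjxui] add [dxr,uhq,lfock] -> 9 lines: wluum uvy dxr uhq lfock lbocr kmcu xcsj pndep
Hunk 3: at line 4 remove [lfock,lbocr,kmcu] add [ggz,ltfgn] -> 8 lines: wluum uvy dxr uhq ggz ltfgn xcsj pndep
Hunk 4: at line 3 remove [uhq,ggz,ltfgn] add [epz,kdg] -> 7 lines: wluum uvy dxr epz kdg xcsj pndep
Hunk 5: at line 3 remove [kdg] add [nqqni,wsb] -> 8 lines: wluum uvy dxr epz nqqni wsb xcsj pndep
Hunk 6: at line 6 remove [xcsj] add [yeqyv,aqq,cskbm] -> 10 lines: wluum uvy dxr epz nqqni wsb yeqyv aqq cskbm pndep
Hunk 7: at line 4 remove [wsb,yeqyv,aqq] add [rdtu] -> 8 lines: wluum uvy dxr epz nqqni rdtu cskbm pndep
Final line 2: uvy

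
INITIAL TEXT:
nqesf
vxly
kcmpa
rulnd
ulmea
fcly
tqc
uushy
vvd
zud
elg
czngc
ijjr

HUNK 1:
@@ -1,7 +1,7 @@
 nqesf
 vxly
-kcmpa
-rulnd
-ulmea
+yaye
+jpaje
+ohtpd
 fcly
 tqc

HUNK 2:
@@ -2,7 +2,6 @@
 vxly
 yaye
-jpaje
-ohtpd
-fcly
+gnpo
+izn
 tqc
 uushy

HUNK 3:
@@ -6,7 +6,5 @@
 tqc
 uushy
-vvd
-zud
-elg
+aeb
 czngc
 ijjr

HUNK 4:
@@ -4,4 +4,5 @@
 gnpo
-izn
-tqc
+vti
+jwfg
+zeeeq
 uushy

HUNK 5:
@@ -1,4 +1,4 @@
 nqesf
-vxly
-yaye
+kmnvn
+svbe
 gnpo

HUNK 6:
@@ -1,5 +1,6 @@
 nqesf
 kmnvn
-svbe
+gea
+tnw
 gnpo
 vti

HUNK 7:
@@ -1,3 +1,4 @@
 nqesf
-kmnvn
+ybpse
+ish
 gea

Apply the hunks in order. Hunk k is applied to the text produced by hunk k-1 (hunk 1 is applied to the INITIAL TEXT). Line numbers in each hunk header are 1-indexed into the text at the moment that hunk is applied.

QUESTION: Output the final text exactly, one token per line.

Hunk 1: at line 1 remove [kcmpa,rulnd,ulmea] add [yaye,jpaje,ohtpd] -> 13 lines: nqesf vxly yaye jpaje ohtpd fcly tqc uushy vvd zud elg czngc ijjr
Hunk 2: at line 2 remove [jpaje,ohtpd,fcly] add [gnpo,izn] -> 12 lines: nqesf vxly yaye gnpo izn tqc uushy vvd zud elg czngc ijjr
Hunk 3: at line 6 remove [vvd,zud,elg] add [aeb] -> 10 lines: nqesf vxly yaye gnpo izn tqc uushy aeb czngc ijjr
Hunk 4: at line 4 remove [izn,tqc] add [vti,jwfg,zeeeq] -> 11 lines: nqesf vxly yaye gnpo vti jwfg zeeeq uushy aeb czngc ijjr
Hunk 5: at line 1 remove [vxly,yaye] add [kmnvn,svbe] -> 11 lines: nqesf kmnvn svbe gnpo vti jwfg zeeeq uushy aeb czngc ijjr
Hunk 6: at line 1 remove [svbe] add [gea,tnw] -> 12 lines: nqesf kmnvn gea tnw gnpo vti jwfg zeeeq uushy aeb czngc ijjr
Hunk 7: at line 1 remove [kmnvn] add [ybpse,ish] -> 13 lines: nqesf ybpse ish gea tnw gnpo vti jwfg zeeeq uushy aeb czngc ijjr

Answer: nqesf
ybpse
ish
gea
tnw
gnpo
vti
jwfg
zeeeq
uushy
aeb
czngc
ijjr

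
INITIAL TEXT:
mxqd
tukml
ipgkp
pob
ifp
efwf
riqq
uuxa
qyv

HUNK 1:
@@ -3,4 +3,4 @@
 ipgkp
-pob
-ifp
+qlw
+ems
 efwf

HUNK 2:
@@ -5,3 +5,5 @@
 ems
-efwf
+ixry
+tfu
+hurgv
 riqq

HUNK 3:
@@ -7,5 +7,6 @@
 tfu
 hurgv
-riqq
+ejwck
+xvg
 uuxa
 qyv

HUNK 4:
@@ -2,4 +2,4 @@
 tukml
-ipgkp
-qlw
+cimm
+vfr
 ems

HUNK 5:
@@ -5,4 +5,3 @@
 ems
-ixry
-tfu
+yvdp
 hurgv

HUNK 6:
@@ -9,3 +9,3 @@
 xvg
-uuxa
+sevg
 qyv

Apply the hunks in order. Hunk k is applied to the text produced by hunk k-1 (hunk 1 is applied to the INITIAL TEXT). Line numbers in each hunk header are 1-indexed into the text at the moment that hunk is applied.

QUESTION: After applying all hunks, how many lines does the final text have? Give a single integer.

Hunk 1: at line 3 remove [pob,ifp] add [qlw,ems] -> 9 lines: mxqd tukml ipgkp qlw ems efwf riqq uuxa qyv
Hunk 2: at line 5 remove [efwf] add [ixry,tfu,hurgv] -> 11 lines: mxqd tukml ipgkp qlw ems ixry tfu hurgv riqq uuxa qyv
Hunk 3: at line 7 remove [riqq] add [ejwck,xvg] -> 12 lines: mxqd tukml ipgkp qlw ems ixry tfu hurgv ejwck xvg uuxa qyv
Hunk 4: at line 2 remove [ipgkp,qlw] add [cimm,vfr] -> 12 lines: mxqd tukml cimm vfr ems ixry tfu hurgv ejwck xvg uuxa qyv
Hunk 5: at line 5 remove [ixry,tfu] add [yvdp] -> 11 lines: mxqd tukml cimm vfr ems yvdp hurgv ejwck xvg uuxa qyv
Hunk 6: at line 9 remove [uuxa] add [sevg] -> 11 lines: mxqd tukml cimm vfr ems yvdp hurgv ejwck xvg sevg qyv
Final line count: 11

Answer: 11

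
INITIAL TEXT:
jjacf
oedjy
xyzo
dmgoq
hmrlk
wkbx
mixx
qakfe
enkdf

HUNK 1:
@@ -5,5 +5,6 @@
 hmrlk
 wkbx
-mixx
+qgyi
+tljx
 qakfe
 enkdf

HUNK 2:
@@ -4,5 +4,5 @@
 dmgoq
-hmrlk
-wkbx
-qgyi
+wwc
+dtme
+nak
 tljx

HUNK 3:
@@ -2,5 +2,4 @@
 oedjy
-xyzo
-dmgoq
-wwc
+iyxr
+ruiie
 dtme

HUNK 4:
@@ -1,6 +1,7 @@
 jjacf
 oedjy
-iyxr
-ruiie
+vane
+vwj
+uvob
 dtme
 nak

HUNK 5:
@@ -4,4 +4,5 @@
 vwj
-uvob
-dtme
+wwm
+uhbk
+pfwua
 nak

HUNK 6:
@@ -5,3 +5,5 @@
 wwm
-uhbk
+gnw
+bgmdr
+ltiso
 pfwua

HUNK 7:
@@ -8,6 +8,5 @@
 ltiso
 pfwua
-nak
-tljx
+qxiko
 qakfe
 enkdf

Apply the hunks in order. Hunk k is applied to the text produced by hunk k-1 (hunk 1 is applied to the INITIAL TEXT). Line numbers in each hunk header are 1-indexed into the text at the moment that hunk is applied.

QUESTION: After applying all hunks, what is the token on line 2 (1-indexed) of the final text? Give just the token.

Answer: oedjy

Derivation:
Hunk 1: at line 5 remove [mixx] add [qgyi,tljx] -> 10 lines: jjacf oedjy xyzo dmgoq hmrlk wkbx qgyi tljx qakfe enkdf
Hunk 2: at line 4 remove [hmrlk,wkbx,qgyi] add [wwc,dtme,nak] -> 10 lines: jjacf oedjy xyzo dmgoq wwc dtme nak tljx qakfe enkdf
Hunk 3: at line 2 remove [xyzo,dmgoq,wwc] add [iyxr,ruiie] -> 9 lines: jjacf oedjy iyxr ruiie dtme nak tljx qakfe enkdf
Hunk 4: at line 1 remove [iyxr,ruiie] add [vane,vwj,uvob] -> 10 lines: jjacf oedjy vane vwj uvob dtme nak tljx qakfe enkdf
Hunk 5: at line 4 remove [uvob,dtme] add [wwm,uhbk,pfwua] -> 11 lines: jjacf oedjy vane vwj wwm uhbk pfwua nak tljx qakfe enkdf
Hunk 6: at line 5 remove [uhbk] add [gnw,bgmdr,ltiso] -> 13 lines: jjacf oedjy vane vwj wwm gnw bgmdr ltiso pfwua nak tljx qakfe enkdf
Hunk 7: at line 8 remove [nak,tljx] add [qxiko] -> 12 lines: jjacf oedjy vane vwj wwm gnw bgmdr ltiso pfwua qxiko qakfe enkdf
Final line 2: oedjy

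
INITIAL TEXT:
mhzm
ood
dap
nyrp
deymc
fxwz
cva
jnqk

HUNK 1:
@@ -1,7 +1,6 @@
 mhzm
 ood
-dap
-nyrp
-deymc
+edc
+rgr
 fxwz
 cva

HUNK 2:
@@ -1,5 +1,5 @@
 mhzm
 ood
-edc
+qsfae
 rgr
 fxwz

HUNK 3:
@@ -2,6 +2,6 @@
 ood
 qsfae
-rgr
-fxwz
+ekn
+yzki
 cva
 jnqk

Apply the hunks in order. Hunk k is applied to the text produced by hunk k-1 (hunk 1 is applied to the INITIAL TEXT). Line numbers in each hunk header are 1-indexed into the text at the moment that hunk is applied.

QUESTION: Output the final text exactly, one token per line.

Answer: mhzm
ood
qsfae
ekn
yzki
cva
jnqk

Derivation:
Hunk 1: at line 1 remove [dap,nyrp,deymc] add [edc,rgr] -> 7 lines: mhzm ood edc rgr fxwz cva jnqk
Hunk 2: at line 1 remove [edc] add [qsfae] -> 7 lines: mhzm ood qsfae rgr fxwz cva jnqk
Hunk 3: at line 2 remove [rgr,fxwz] add [ekn,yzki] -> 7 lines: mhzm ood qsfae ekn yzki cva jnqk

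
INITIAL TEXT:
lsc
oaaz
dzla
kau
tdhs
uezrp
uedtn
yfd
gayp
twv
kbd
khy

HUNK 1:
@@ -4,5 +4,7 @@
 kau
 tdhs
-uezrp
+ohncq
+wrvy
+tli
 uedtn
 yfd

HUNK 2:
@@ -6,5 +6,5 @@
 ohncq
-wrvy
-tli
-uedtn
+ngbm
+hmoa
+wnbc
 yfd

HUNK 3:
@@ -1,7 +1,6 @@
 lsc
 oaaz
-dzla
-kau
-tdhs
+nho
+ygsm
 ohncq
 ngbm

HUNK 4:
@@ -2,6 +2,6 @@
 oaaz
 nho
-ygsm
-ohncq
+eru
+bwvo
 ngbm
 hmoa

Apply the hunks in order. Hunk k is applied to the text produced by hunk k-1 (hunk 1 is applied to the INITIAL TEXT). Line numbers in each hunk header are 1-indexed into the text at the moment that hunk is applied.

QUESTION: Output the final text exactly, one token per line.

Hunk 1: at line 4 remove [uezrp] add [ohncq,wrvy,tli] -> 14 lines: lsc oaaz dzla kau tdhs ohncq wrvy tli uedtn yfd gayp twv kbd khy
Hunk 2: at line 6 remove [wrvy,tli,uedtn] add [ngbm,hmoa,wnbc] -> 14 lines: lsc oaaz dzla kau tdhs ohncq ngbm hmoa wnbc yfd gayp twv kbd khy
Hunk 3: at line 1 remove [dzla,kau,tdhs] add [nho,ygsm] -> 13 lines: lsc oaaz nho ygsm ohncq ngbm hmoa wnbc yfd gayp twv kbd khy
Hunk 4: at line 2 remove [ygsm,ohncq] add [eru,bwvo] -> 13 lines: lsc oaaz nho eru bwvo ngbm hmoa wnbc yfd gayp twv kbd khy

Answer: lsc
oaaz
nho
eru
bwvo
ngbm
hmoa
wnbc
yfd
gayp
twv
kbd
khy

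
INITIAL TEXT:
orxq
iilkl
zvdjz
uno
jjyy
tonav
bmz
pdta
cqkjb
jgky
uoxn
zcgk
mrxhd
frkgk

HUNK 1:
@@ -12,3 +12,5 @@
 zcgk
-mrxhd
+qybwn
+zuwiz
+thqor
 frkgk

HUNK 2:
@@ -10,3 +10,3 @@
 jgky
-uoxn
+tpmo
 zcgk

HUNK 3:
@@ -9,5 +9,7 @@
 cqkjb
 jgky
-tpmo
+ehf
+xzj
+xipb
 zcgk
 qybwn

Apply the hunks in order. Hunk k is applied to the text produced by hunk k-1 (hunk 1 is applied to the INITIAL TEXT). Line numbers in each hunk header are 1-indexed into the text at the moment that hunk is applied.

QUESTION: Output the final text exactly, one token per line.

Hunk 1: at line 12 remove [mrxhd] add [qybwn,zuwiz,thqor] -> 16 lines: orxq iilkl zvdjz uno jjyy tonav bmz pdta cqkjb jgky uoxn zcgk qybwn zuwiz thqor frkgk
Hunk 2: at line 10 remove [uoxn] add [tpmo] -> 16 lines: orxq iilkl zvdjz uno jjyy tonav bmz pdta cqkjb jgky tpmo zcgk qybwn zuwiz thqor frkgk
Hunk 3: at line 9 remove [tpmo] add [ehf,xzj,xipb] -> 18 lines: orxq iilkl zvdjz uno jjyy tonav bmz pdta cqkjb jgky ehf xzj xipb zcgk qybwn zuwiz thqor frkgk

Answer: orxq
iilkl
zvdjz
uno
jjyy
tonav
bmz
pdta
cqkjb
jgky
ehf
xzj
xipb
zcgk
qybwn
zuwiz
thqor
frkgk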